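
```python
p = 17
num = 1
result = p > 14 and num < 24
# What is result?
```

Trace:
`p = 17` → p = 17
`num = 1` → num = 1
`result = p > 14 and num < 24` → result = True
So result = True

Answer: True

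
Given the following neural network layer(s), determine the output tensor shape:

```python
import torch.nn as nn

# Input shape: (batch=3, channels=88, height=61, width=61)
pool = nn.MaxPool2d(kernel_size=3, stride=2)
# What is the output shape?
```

Input: (3, 88, 61, 61) -> Output: (3, 88, 30, 30)

Answer: (3, 88, 30, 30)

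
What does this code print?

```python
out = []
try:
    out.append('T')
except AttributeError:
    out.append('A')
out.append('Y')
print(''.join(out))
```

Execution trace: 'T' (try body, no exception) → 'Y' (after the try/except). Output: TY

Answer: TY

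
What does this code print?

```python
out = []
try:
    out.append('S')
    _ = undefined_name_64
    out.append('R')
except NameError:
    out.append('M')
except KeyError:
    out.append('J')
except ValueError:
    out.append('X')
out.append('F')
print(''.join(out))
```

Execution trace: 'S' (try body) → 'M' (except NameError) → 'F' (after the try/except). Output: SMF

Answer: SMF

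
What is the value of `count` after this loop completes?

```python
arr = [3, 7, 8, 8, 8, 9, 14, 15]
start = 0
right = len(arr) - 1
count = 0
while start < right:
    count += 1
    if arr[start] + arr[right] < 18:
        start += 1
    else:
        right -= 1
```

Steps to find pair summing to 18
`count` takes the values: 0 → 1 → 2 → 3 → 4 → 5 → 6 → 7

Answer: 7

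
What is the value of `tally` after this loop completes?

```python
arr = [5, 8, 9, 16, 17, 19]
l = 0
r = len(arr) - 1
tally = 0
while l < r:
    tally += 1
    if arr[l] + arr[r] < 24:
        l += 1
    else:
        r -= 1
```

Steps to find pair summing to 24
`tally` takes the values: 0 → 1 → 2 → 3 → 4 → 5

Answer: 5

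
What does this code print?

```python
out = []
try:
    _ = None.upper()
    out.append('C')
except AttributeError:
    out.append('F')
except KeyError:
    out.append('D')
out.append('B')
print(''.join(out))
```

Execution trace: 'F' (except AttributeError) → 'B' (after the try/except). Output: FB

Answer: FB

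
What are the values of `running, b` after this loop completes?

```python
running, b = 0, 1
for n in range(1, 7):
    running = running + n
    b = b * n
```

Sum and factorial of 1 to 6
`running, b` takes the values: (0, 1) → (1, 1) → (3, 1) → (3, 2) → (6, 2) → (6, 6) → (10, 6) → (10, 24) → (15, 24) → (15, 120) → (21, 120) → (21, 720)

Answer: 21, 720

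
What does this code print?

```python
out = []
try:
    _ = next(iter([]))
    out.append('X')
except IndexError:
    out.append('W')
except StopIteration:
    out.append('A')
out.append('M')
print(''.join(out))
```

Execution trace: 'A' (except StopIteration) → 'M' (after the try/except). Output: AM

Answer: AM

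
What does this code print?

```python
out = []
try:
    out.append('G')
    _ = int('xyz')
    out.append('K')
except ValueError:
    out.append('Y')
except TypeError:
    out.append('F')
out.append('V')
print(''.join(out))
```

Execution trace: 'G' (try body) → 'Y' (except ValueError) → 'V' (after the try/except). Output: GYV

Answer: GYV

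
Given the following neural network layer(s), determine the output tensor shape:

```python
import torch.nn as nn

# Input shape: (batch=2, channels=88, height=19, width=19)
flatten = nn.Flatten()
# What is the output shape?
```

Input: (2, 88, 19, 19) -> Output: (2, 31768)

Answer: (2, 31768)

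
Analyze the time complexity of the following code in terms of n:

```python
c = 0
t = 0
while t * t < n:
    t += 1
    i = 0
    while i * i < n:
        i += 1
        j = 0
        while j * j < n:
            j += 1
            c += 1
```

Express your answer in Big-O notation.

Each loop level contributes: √n × √n × √n. Multiplying the contributions gives O(n√n).

Answer: O(n√n)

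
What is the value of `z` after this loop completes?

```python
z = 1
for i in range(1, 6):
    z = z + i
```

Start at 1, add 1 through 5
`z` takes the values: 1 → 2 → 4 → 7 → 11 → 16

Answer: 16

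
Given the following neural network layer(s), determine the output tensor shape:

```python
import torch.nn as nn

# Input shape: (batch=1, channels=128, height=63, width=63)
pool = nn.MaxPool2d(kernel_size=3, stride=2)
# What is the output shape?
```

Input: (1, 128, 63, 63) -> Output: (1, 128, 31, 31)

Answer: (1, 128, 31, 31)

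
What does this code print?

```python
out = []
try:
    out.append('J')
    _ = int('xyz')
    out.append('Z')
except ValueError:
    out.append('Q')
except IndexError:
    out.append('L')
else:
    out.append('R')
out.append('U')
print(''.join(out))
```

Execution trace: 'J' (try body) → 'Q' (except ValueError) → 'U' (after the try/except). Output: JQU

Answer: JQU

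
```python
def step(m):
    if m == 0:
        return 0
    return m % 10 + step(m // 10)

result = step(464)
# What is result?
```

Sum of digits of 464: 4 + 6 + 4 = 14

Answer: 14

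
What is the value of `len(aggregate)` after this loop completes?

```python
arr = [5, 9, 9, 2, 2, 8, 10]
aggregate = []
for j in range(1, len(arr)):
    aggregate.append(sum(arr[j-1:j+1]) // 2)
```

Number of 2-element averages
`aggregate` takes the values: [] → [7] → [7, 9] → [7, 9, 5] → [7, 9, 5, 2] → [7, 9, 5, 2, 5] → [7, 9, 5, 2, 5, 9]
So `len(aggregate)` = 6

Answer: 6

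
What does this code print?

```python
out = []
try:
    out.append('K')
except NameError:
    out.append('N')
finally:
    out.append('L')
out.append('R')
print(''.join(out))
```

Execution trace: 'K' (try body, no exception) → 'L' (finally) → 'R' (after the try/except). Output: KLR

Answer: KLR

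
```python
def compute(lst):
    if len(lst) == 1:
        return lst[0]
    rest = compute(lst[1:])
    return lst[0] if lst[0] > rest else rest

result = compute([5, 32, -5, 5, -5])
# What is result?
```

Recursive max over [5, 32, -5, 5, -5] = 32

Answer: 32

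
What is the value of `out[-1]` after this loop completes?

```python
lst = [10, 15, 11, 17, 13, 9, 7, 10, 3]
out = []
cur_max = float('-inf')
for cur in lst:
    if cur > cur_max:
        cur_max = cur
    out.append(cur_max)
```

Running max ends at 17
`out` takes the values: [] → [10] → [10, 15] → [10, 15, 15] → [10, 15, 15, 17] → [10, 15, 15, 17, 17] → [10, 15, 15, 17, 17, 17] → [10, 15, 15, 17, 17, 17, 17] → [10, 15, 15, 17, 17, 17, 17, 17] → [10, 15, 15, 17, 17, 17, 17, 17, 17]
So `out[-1]` = 17

Answer: 17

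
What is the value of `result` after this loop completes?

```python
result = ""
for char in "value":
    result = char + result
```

Reverse 'value'
`result` takes the values: "" → "v" → "av" → "lav" → "ulav" → "eulav"

Answer: "eulav"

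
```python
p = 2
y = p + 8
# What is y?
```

Trace:
`p = 2` → p = 2
`y = p + 8` → y = 10
So y = 10

Answer: 10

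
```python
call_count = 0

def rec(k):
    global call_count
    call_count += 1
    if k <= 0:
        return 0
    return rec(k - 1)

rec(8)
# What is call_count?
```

Linear recursion stepping by 1: 9 calls from k=8 down to ≤0.

Answer: 9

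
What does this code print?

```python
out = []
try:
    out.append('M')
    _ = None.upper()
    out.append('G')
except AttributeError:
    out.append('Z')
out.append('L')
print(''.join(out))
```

Execution trace: 'M' (try body) → 'Z' (except AttributeError) → 'L' (after the try/except). Output: MZL

Answer: MZL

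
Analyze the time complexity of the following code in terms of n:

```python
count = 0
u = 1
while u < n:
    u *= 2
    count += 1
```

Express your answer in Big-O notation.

Each loop level contributes: log n. Multiplying the contributions gives O(log n).

Answer: O(log n)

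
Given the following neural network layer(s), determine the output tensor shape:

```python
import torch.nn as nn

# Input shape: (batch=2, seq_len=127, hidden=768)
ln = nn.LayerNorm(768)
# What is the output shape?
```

Input: (2, 127, 768) -> Output: (2, 127, 768)

Answer: (2, 127, 768)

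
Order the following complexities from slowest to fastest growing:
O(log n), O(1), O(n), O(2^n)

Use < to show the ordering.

Ordered by growth rate: O(1) < O(log n) < O(n) < O(2^n)

Answer: O(1) < O(log n) < O(n) < O(2^n)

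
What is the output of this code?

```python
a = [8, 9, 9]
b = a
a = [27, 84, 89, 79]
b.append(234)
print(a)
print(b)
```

Key concept: rebinding vs mutation: a is rebound to a new list, b still points at the original.
Step by step:
`a = [8, 9, 9]` → a = [8, 9, 9]
`b = a` → b = [8, 9, 9] (same object as a)
`a = [27, 84, 89, 79]` → a = [27, 84, 89, 79]
`b.append(234)` → b = [8, 9, 9, 234]
`print(a)` → prints [27, 84, 89, 79]
`print(b)` → prints [8, 9, 9, 234]

Answer:
[27, 84, 89, 79]
[8, 9, 9, 234]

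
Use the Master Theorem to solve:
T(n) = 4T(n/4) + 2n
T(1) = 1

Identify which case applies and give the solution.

a=4, b=4, f(n)=2n. log_4(4) = 1. Since c=1 = 1, Case 2 applies: T(n) = Θ(n^log_b(a) · log n) = O(n log n).

Answer: O(n log n) - Case 2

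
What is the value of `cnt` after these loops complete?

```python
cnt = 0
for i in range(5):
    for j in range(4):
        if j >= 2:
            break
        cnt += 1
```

Inner breaks at 2, outer runs 5 times
`cnt` takes the values: 0 → 1 → 2 → 3 → 4 → 5 → 6 → 7 → 8 → 9 → 10

Answer: 10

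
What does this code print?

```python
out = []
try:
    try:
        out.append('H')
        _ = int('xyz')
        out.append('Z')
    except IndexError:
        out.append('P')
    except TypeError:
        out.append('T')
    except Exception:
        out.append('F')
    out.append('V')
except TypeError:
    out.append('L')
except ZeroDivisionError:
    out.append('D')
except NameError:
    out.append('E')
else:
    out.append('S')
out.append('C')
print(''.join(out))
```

Execution trace: 'H' (inner try body) → 'F' (inner except Exception) → 'V' (try body, no exception) → 'S' (else) → 'C' (after the try/except). Output: HFVSC

Answer: HFVSC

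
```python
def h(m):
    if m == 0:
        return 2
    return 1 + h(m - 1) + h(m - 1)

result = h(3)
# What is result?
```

h(m) = 1 + 2·h(m-1), h(0)=2. Closed form: (2+1)·2^3 - 1 = 23.

Answer: 23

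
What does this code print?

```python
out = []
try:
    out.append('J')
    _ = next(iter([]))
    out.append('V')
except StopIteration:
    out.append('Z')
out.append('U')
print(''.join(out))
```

Execution trace: 'J' (try body) → 'Z' (except StopIteration) → 'U' (after the try/except). Output: JZU

Answer: JZU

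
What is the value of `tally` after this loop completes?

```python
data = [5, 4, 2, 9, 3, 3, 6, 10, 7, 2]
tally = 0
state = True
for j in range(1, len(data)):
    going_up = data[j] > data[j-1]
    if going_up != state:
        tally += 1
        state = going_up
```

Count direction changes in [5, 4, 2, 9, 3, 3, 6, 10, 7, 2]
`tally` takes the values: 0 → 1 → 2 → 3 → 4 → 5

Answer: 5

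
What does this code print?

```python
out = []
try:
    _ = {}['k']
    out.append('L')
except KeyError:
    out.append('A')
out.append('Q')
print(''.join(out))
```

Execution trace: 'A' (except KeyError) → 'Q' (after the try/except). Output: AQ

Answer: AQ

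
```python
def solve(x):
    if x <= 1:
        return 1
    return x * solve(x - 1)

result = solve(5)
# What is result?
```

solve(5) = 5 * 4 * 3 * 2 * 1 = 120

Answer: 120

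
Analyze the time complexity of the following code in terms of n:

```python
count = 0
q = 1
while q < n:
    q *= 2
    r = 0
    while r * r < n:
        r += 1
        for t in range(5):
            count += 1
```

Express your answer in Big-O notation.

Each loop level contributes: log n × √n × 1. Multiplying the contributions gives O(√n log n).

Answer: O(√n log n)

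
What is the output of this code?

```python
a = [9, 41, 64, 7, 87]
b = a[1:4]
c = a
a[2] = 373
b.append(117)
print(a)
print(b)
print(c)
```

Key concept: slice vs alias.
Step by step:
`a = [9, 41, 64, 7, 87]` → a = [9, 41, 64, 7, 87]
`b = a[1:4]` → b = [41, 64, 7]
`c = a` → c = [9, 41, 64, 7, 87] (same object as a)
`a[2] = 373` → a = [9, 41, 373, 7, 87] (same object as c); c = [9, 41, 373, 7, 87] (same object as a)
`b.append(117)` → b = [41, 64, 7, 117]
`print(a)` → prints [9, 41, 373, 7, 87]
`print(b)` → prints [41, 64, 7, 117]
`print(c)` → prints [9, 41, 373, 7, 87]

Answer:
[9, 41, 373, 7, 87]
[41, 64, 7, 117]
[9, 41, 373, 7, 87]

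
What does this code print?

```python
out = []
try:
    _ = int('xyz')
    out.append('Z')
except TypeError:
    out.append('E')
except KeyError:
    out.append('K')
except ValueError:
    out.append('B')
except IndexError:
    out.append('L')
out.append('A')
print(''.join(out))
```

Execution trace: 'B' (except ValueError) → 'A' (after the try/except). Output: BA

Answer: BA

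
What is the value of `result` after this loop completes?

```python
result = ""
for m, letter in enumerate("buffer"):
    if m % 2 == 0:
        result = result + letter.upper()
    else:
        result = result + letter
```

Uppercase even positions in 'buffer'
`result` takes the values: "" → "B" → "Bu" → "BuF" → "BuFf" → "BuFfE" → "BuFfEr"

Answer: "BuFfEr"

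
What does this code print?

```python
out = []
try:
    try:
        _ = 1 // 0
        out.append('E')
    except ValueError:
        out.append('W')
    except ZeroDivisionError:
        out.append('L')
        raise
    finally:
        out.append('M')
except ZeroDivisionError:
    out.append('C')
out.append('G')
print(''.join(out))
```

Execution trace: 'L' (inner except ZeroDivisionError) → 'M' (inner finally) → 'C' (outer except ZeroDivisionError) → 'G' (after the try/except). Output: LMCG

Answer: LMCG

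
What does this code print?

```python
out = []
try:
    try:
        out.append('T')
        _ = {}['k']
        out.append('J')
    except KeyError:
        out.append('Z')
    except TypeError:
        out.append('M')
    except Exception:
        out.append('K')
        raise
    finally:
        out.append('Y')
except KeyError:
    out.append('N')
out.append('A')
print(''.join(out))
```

Execution trace: 'T' (inner try body) → 'Z' (inner except KeyError) → 'Y' (inner finally) → 'A' (after the try/except). Output: TZYA

Answer: TZYA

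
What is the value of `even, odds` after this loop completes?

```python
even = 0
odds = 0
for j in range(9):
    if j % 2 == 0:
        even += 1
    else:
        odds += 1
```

Count evens and odds in range(9)
`even, odds` takes the values: (0, 0) → (1, 0) → (1, 1) → (2, 1) → (2, 2) → (3, 2) → (3, 3) → (4, 3) → (4, 4) → (5, 4)

Answer: 5, 4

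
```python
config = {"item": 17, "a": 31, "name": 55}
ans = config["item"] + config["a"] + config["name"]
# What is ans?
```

Trace:
`config = {"item": 17, "a": 31, "name": 55}` → config = {'item': 17, 'a': 31, 'name': 55}
`ans = config["item"] + config["a"] + config["name"]` → ans = 103
So ans = 103

Answer: 103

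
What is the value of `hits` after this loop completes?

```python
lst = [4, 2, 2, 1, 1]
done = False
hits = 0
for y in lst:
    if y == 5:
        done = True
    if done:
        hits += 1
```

Count elements after first 5 in [4, 2, 2, 1, 1]
`hits` takes the values: 0

Answer: 0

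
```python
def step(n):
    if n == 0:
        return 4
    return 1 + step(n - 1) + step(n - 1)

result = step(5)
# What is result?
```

step(n) = 1 + 2·step(n-1), step(0)=4. Closed form: (4+1)·2^5 - 1 = 159.

Answer: 159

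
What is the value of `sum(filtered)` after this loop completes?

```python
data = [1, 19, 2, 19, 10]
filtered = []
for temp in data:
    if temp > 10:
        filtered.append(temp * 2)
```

Sum of doubled values > 10
`filtered` takes the values: [] → [38] → [38, 38]
So `sum(filtered)` = 76

Answer: 76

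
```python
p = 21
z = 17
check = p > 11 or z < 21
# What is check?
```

Trace:
`p = 21` → p = 21
`z = 17` → z = 17
`check = p > 11 or z < 21` → check = True
So check = True

Answer: True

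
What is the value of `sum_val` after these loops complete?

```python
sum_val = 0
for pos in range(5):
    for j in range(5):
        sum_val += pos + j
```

Sum of all pos+j for pos,j in 5x5
`sum_val` takes the values: 0 → 1 → 3 → 6 → 10 → 11 → 13 → 16 → 20 → 25 → 27 → 30 → 34 → 39 → 45 → 48 → 52 → 57 → 63 → 70 → 74 → 79 → 85 → 92 → 100

Answer: 100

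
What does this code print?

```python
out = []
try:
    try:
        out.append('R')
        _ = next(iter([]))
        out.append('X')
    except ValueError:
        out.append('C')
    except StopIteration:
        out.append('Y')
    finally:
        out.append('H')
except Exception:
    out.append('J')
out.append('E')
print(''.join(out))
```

Execution trace: 'R' (inner try body) → 'Y' (inner except StopIteration) → 'H' (inner finally) → 'E' (after the try/except). Output: RYHE

Answer: RYHE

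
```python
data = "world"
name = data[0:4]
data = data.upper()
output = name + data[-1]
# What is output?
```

Trace:
`data = "world"` → data = 'world'
`name = data[0:4]` → name = 'worl'
`data = data.upper()` → data = 'WORLD'
`output = name + data[-1]` → output = 'worlD'
So output = 'worlD'

Answer: 'worlD'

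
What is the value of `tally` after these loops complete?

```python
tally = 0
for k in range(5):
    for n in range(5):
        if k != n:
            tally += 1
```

5² - 5 (exclude diagonal)
`tally` takes the values: 0 → 1 → 2 → 3 → 4 → 5 → 6 → 7 → 8 → 9 → 10 → 11 → 12 → 13 → 14 → 15 → 16 → 17 → 18 → 19 → 20

Answer: 20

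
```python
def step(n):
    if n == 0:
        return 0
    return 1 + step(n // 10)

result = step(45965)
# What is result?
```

Count of digits of 45965: 5

Answer: 5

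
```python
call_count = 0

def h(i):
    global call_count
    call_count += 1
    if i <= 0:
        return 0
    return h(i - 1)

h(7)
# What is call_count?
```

Linear recursion stepping by 1: 8 calls from i=7 down to ≤0.

Answer: 8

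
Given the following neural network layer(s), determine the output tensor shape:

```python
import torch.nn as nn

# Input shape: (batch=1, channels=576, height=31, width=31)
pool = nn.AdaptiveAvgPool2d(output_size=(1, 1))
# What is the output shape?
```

Input: (1, 576, 31, 31) -> Output: (1, 576, 1, 1)

Answer: (1, 576, 1, 1)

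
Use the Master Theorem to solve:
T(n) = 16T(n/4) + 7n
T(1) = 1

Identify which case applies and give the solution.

a=16, b=4, f(n)=7n. log_4(16) = 2. Since c=1 < 2, Case 1 applies: T(n) = Θ(n^log_b(a)) = O(n^2).

Answer: O(n^2) - Case 1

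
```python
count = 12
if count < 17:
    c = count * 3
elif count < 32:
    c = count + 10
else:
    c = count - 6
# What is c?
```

Trace:
`count = 12` → count = 12
`if count < 17: ...` → count < 17 is True → c = 36
So c = 36

Answer: 36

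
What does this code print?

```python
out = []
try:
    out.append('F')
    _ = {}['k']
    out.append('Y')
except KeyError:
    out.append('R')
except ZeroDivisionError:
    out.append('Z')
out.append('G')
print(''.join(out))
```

Execution trace: 'F' (try body) → 'R' (except KeyError) → 'G' (after the try/except). Output: FRG

Answer: FRG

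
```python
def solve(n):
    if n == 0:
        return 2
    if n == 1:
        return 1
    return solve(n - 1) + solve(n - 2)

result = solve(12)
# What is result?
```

Build up from base cases: solve(0)=2, solve(1)=1, solve(2)=3, solve(3)=4, solve(4)=7, solve(5)=11, solve(6)=18, ..., solve(12)=322

Answer: 322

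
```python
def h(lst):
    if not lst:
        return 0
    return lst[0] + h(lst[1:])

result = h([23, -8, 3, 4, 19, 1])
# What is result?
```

23 + (-8) + 3 + 4 + 19 + 1 + 0 = 42

Answer: 42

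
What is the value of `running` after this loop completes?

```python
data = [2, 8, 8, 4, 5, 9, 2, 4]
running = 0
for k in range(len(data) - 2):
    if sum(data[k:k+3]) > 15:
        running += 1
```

Count windows with sum > 15
`running` takes the values: 0 → 1 → 2 → 3 → 4 → 5

Answer: 5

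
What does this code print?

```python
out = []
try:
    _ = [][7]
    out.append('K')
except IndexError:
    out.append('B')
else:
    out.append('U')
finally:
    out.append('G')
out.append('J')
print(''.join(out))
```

Execution trace: 'B' (except IndexError) → 'G' (finally) → 'J' (after the try/except). Output: BGJ

Answer: BGJ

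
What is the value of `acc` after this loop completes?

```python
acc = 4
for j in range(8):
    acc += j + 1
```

Start at 4, add 1 to 8 = 40
`acc` takes the values: 4 → 5 → 7 → 10 → 14 → 19 → 25 → 32 → 40

Answer: 40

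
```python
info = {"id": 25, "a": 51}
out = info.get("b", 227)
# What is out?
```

Trace:
`info = {"id": 25, "a": 51}` → info = {'id': 25, 'a': 51}
`out = info.get("b", 227)` → out = 227
So out = 227

Answer: 227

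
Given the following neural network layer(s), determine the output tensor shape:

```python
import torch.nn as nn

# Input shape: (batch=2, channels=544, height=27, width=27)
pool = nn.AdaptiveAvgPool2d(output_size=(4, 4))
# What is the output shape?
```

Input: (2, 544, 27, 27) -> Output: (2, 544, 4, 4)

Answer: (2, 544, 4, 4)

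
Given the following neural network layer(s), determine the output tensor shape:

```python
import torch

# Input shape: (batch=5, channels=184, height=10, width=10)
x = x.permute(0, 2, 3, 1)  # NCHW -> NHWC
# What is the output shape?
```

Input: (5, 184, 10, 10) -> Output: (5, 10, 10, 184)

Answer: (5, 10, 10, 184)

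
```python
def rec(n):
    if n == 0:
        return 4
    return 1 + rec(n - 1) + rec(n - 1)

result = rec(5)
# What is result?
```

rec(n) = 1 + 2·rec(n-1), rec(0)=4. Closed form: (4+1)·2^5 - 1 = 159.

Answer: 159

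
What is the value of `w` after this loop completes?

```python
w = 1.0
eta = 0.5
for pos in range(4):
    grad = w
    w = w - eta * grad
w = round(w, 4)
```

Gradient descent: w = 1.0 * (1 - 0.5)^4
`w` takes the values: 1.0 → 0.5 → 0.25 → 0.125 → 0.0625

Answer: 0.0625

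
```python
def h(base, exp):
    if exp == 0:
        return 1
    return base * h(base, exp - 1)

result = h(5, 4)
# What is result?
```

h(5, 4) = 5 * 5 * 5 * 5 = 625

Answer: 625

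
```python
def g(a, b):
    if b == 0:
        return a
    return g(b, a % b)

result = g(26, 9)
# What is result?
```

g(26, 9) -> g(9, 8) -> g(8, 1) -> g(1, 0) -> 1

Answer: 1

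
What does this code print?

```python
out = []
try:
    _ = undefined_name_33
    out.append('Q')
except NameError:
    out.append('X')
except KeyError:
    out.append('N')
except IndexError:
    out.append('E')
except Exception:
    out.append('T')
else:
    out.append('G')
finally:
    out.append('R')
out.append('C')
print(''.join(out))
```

Execution trace: 'X' (except NameError) → 'R' (finally) → 'C' (after the try/except). Output: XRC

Answer: XRC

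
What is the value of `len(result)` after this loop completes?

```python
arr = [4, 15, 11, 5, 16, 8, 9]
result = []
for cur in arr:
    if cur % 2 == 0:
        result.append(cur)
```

Count even numbers in [4, 15, 11, 5, 16, 8, 9]
`result` takes the values: [] → [4] → [4, 16] → [4, 16, 8]
So `len(result)` = 3

Answer: 3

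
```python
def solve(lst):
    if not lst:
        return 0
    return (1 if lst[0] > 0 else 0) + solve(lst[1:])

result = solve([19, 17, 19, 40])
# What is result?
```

Count of positive elements in [19, 17, 19, 40] = 4

Answer: 4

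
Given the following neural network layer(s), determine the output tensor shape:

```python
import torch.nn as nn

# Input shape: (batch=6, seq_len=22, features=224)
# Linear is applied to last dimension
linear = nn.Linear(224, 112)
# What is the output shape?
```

Input: (6, 22, 224) -> Output: (6, 22, 112)

Answer: (6, 22, 112)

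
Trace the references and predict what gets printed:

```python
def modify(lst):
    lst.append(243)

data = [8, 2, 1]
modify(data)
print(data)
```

Key concept: function modifies passed list.
Step by step:
`data = [8, 2, 1]` → data = [8, 2, 1]
`modify(data)` → data = [8, 2, 1, 243]
`print(data)` → prints [8, 2, 1, 243]

Answer: [8, 2, 1, 243]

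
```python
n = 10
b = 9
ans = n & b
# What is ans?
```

Trace:
`n = 10` → n = 10
`b = 9` → b = 9
`ans = n & b` → ans = 8
So ans = 8

Answer: 8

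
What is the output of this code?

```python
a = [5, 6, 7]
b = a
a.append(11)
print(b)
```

Key concept: basic list aliasing.
Step by step:
`a = [5, 6, 7]` → a = [5, 6, 7]
`b = a` → b = [5, 6, 7] (same object as a)
`a.append(11)` → a = [5, 6, 7, 11] (same object as b); b = [5, 6, 7, 11] (same object as a)
`print(b)` → prints [5, 6, 7, 11]

Answer: [5, 6, 7, 11]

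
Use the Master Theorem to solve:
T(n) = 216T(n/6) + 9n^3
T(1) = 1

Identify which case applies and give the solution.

a=216, b=6, f(n)=9n^3. log_6(216) = 3. Since c=3 = 3, Case 2 applies: T(n) = Θ(n^log_b(a) · log n) = O(n^3 log n).

Answer: O(n^3 log n) - Case 2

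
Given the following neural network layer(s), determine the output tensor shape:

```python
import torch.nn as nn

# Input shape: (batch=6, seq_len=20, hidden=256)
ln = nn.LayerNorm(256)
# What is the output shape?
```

Input: (6, 20, 256) -> Output: (6, 20, 256)

Answer: (6, 20, 256)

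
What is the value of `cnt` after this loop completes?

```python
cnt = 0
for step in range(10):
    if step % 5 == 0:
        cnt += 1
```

Count numbers divisible by 5 in range(10)
`cnt` takes the values: 0 → 1 → 2

Answer: 2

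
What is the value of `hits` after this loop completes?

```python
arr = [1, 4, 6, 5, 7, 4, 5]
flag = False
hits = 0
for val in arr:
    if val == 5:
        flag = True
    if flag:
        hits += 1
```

Count elements after first 5 in [1, 4, 6, 5, 7, 4, 5]
`hits` takes the values: 0 → 1 → 2 → 3 → 4

Answer: 4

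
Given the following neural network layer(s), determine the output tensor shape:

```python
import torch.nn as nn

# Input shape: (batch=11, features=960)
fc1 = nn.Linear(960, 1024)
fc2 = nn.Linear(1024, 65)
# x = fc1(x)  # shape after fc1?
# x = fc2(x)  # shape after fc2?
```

Input: (11, 960) -> after fc1: (11, 1024) -> Output: (11, 65)

Answer: (11, 65)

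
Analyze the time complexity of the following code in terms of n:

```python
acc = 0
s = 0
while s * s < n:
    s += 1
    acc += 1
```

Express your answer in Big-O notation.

Each loop level contributes: √n. Multiplying the contributions gives O(√n).

Answer: O(√n)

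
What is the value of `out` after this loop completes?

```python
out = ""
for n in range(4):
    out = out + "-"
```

Repeat '-' 4 times
`out` takes the values: "" → "-" → "--" → "---" → "----"

Answer: "----"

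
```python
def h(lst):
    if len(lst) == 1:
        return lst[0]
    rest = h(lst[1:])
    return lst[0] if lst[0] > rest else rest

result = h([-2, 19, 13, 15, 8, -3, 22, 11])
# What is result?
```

Recursive max over [-2, 19, 13, 15, 8, -3, 22, 11] = 22

Answer: 22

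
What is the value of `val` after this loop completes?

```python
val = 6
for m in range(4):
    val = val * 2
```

Multiply by 2, 4 times: 6 * 2^4 = 96
`val` takes the values: 6 → 12 → 24 → 48 → 96

Answer: 96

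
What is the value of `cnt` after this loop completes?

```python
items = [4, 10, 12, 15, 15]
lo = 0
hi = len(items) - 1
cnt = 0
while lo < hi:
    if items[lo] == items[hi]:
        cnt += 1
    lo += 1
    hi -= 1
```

Count matching pairs from ends
`cnt` takes the values: 0

Answer: 0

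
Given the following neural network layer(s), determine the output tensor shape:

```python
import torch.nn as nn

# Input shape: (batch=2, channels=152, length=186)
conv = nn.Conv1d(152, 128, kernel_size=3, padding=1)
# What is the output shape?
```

Input: (2, 152, 186) -> Output: (2, 128, 186)

Answer: (2, 128, 186)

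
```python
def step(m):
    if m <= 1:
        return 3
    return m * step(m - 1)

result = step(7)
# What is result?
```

step(7) = 7 * 6 * 5 * 4 * 3 * 2 * 3 = 15120

Answer: 15120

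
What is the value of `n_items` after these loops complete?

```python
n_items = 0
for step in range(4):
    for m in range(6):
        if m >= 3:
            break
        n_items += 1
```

Inner breaks at 3, outer runs 4 times
`n_items` takes the values: 0 → 1 → 2 → 3 → 4 → 5 → 6 → 7 → 8 → 9 → 10 → 11 → 12

Answer: 12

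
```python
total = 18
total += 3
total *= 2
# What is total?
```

Trace:
`total = 18` → total = 18
`total += 3` → total = 21
`total *= 2` → total = 42
So total = 42

Answer: 42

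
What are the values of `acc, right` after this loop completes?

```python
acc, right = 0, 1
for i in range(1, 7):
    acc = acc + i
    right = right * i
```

Sum and factorial of 1 to 6
`acc, right` takes the values: (0, 1) → (1, 1) → (3, 1) → (3, 2) → (6, 2) → (6, 6) → (10, 6) → (10, 24) → (15, 24) → (15, 120) → (21, 120) → (21, 720)

Answer: 21, 720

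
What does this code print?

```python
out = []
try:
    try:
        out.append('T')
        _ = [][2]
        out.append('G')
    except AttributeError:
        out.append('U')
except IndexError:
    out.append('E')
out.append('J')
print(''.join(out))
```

Execution trace: 'T' (try body) → 'E' (outer except IndexError) → 'J' (after the try/except). Output: TEJ

Answer: TEJ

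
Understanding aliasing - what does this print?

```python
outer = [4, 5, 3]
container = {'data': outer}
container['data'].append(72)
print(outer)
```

Key concept: dict holds reference to list.
Step by step:
`outer = [4, 5, 3]` → outer = [4, 5, 3]
`container = {'data': outer}` → container = {'data': [4, 5, 3]}
`container['data'].append(72)` → outer = [4, 5, 3, 72]; container = {'data': [4, 5, 3, 72]}
`print(outer)` → prints [4, 5, 3, 72]

Answer: [4, 5, 3, 72]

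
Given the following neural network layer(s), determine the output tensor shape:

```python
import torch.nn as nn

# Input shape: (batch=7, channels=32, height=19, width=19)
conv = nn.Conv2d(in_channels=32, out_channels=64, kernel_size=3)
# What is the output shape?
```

Input: (7, 32, 19, 19) -> Output: (7, 64, 17, 17)

Answer: (7, 64, 17, 17)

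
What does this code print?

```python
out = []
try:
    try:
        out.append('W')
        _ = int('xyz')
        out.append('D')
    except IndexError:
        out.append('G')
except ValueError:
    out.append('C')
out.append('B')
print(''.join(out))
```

Execution trace: 'W' (inner try body) → 'C' (outer except ValueError) → 'B' (after the try/except). Output: WCB

Answer: WCB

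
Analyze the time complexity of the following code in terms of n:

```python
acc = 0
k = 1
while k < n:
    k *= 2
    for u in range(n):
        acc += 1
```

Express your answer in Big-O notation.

Each loop level contributes: log n × n. Multiplying the contributions gives O(n log n).

Answer: O(n log n)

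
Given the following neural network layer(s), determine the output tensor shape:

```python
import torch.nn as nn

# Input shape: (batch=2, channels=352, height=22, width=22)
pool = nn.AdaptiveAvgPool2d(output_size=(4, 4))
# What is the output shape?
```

Input: (2, 352, 22, 22) -> Output: (2, 352, 4, 4)

Answer: (2, 352, 4, 4)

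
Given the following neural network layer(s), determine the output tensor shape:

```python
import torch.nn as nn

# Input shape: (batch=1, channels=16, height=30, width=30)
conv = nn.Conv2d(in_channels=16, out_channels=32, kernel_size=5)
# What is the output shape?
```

Input: (1, 16, 30, 30) -> Output: (1, 32, 26, 26)

Answer: (1, 32, 26, 26)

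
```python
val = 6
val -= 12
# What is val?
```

Trace:
`val = 6` → val = 6
`val -= 12` → val = -6
So val = -6

Answer: -6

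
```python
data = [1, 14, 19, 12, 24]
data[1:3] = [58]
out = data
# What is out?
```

Trace:
`data = [1, 14, 19, 12, 24]` → data = [1, 14, 19, 12, 24]
`data[1:3] = [58]` → data = [1, 58, 12, 24]
`out = data` → out = [1, 58, 12, 24]
So out = [1, 58, 12, 24]

Answer: [1, 58, 12, 24]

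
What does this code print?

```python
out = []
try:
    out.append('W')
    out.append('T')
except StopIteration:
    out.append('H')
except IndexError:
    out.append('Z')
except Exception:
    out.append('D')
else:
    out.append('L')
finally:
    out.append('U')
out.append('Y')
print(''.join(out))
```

Execution trace: 'W' (try body) → 'T' (try body, no exception) → 'L' (else) → 'U' (finally) → 'Y' (after the try/except). Output: WTLUY

Answer: WTLUY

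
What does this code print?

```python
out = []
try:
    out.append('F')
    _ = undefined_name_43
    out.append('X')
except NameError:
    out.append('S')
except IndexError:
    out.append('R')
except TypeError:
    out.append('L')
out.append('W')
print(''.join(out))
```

Execution trace: 'F' (try body) → 'S' (except NameError) → 'W' (after the try/except). Output: FSW

Answer: FSW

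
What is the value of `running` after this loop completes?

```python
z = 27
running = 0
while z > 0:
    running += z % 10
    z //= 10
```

Sum digits of 27
`running` takes the values: 0 → 7 → 9

Answer: 9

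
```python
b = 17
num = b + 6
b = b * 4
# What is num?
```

Trace:
`b = 17` → b = 17
`num = b + 6` → num = 23
`b = b * 4` → b = 68
So num = 23

Answer: 23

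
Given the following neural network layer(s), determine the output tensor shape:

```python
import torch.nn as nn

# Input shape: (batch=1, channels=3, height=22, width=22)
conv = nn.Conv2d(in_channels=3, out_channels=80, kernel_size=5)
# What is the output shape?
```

Input: (1, 3, 22, 22) -> Output: (1, 80, 18, 18)

Answer: (1, 80, 18, 18)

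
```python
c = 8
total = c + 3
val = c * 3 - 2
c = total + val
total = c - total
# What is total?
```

Trace:
`c = 8` → c = 8
`total = c + 3` → total = 11
`val = c * 3 - 2` → val = 22
`c = total + val` → c = 33
`total = c - total` → total = 22
So total = 22

Answer: 22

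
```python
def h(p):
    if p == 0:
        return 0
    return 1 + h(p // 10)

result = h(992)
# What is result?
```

Count of digits of 992: 3

Answer: 3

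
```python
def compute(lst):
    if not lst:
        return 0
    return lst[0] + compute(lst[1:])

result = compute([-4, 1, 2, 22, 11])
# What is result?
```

(-4) + 1 + 2 + 22 + 11 + 0 = 32

Answer: 32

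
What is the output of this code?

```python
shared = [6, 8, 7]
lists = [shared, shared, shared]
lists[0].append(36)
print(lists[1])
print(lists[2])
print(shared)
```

Key concept: list of same reference.
Step by step:
`shared = [6, 8, 7]` → shared = [6, 8, 7]
`lists = [shared, shared, shared]` → lists = [[6, 8, 7], [6, 8, 7], [6, 8, 7]]
`lists[0].append(36)` → shared = [6, 8, 7, 36]; lists = [[6, 8, 7, 36], [6, 8, 7, 36], [6, 8, 7, 36]]
`print(lists[1])` → prints [6, 8, 7, 36]
`print(lists[2])` → prints [6, 8, 7, 36]
`print(shared)` → prints [6, 8, 7, 36]

Answer:
[6, 8, 7, 36]
[6, 8, 7, 36]
[6, 8, 7, 36]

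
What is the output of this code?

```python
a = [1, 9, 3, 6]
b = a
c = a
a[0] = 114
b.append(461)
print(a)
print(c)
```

Key concept: multiple aliases.
Step by step:
`a = [1, 9, 3, 6]` → a = [1, 9, 3, 6]
`b = a` → b = [1, 9, 3, 6] (same object as a)
`c = a` → c = [1, 9, 3, 6] (same object as a, b)
`a[0] = 114` → a = [114, 9, 3, 6] (same object as b, c); b = [114, 9, 3, 6] (same object as a, c); c = [114, 9, 3, 6] (same object as a, b)
`b.append(461)` → a = [114, 9, 3, 6, 461] (same object as b, c); b = [114, 9, 3, 6, 461] (same object as a, c); c = [114, 9, 3, 6, 461] (same object as a, b)
`print(a)` → prints [114, 9, 3, 6, 461]
`print(c)` → prints [114, 9, 3, 6, 461]

Answer:
[114, 9, 3, 6, 461]
[114, 9, 3, 6, 461]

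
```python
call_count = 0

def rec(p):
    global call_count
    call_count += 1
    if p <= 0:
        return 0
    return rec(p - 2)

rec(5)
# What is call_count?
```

Linear recursion stepping by 2: 4 calls from p=5 down to ≤0.

Answer: 4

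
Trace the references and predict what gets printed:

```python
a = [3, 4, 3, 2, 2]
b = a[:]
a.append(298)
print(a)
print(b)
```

Key concept: slice [:] creates copy.
Step by step:
`a = [3, 4, 3, 2, 2]` → a = [3, 4, 3, 2, 2]
`b = a[:]` → b = [3, 4, 3, 2, 2]
`a.append(298)` → a = [3, 4, 3, 2, 2, 298]
`print(a)` → prints [3, 4, 3, 2, 2, 298]
`print(b)` → prints [3, 4, 3, 2, 2]

Answer:
[3, 4, 3, 2, 2, 298]
[3, 4, 3, 2, 2]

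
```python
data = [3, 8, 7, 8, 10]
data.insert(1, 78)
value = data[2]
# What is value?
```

Trace:
`data = [3, 8, 7, 8, 10]` → data = [3, 8, 7, 8, 10]
`data.insert(1, 78)` → data = [3, 78, 8, 7, 8, 10]
`value = data[2]` → value = 8
So value = 8

Answer: 8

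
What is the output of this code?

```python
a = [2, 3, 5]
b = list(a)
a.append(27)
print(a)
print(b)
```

Key concept: list() constructor creates copy.
Step by step:
`a = [2, 3, 5]` → a = [2, 3, 5]
`b = list(a)` → b = [2, 3, 5]
`a.append(27)` → a = [2, 3, 5, 27]
`print(a)` → prints [2, 3, 5, 27]
`print(b)` → prints [2, 3, 5]

Answer:
[2, 3, 5, 27]
[2, 3, 5]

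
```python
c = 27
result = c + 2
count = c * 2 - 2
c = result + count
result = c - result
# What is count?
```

Trace:
`c = 27` → c = 27
`result = c + 2` → result = 29
`count = c * 2 - 2` → count = 52
`c = result + count` → c = 81
`result = c - result` → result = 52
So count = 52

Answer: 52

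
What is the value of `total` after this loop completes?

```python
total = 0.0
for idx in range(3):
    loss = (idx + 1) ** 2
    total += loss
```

Sum of squared losses 1² + 2² + ... + 3²
`total` takes the values: 0.0 → 1.0 → 5.0 → 14.0

Answer: 14.0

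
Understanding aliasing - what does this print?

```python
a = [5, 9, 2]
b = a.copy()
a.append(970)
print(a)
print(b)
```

Key concept: list.copy() creates independent copy.
Step by step:
`a = [5, 9, 2]` → a = [5, 9, 2]
`b = a.copy()` → b = [5, 9, 2]
`a.append(970)` → a = [5, 9, 2, 970]
`print(a)` → prints [5, 9, 2, 970]
`print(b)` → prints [5, 9, 2]

Answer:
[5, 9, 2, 970]
[5, 9, 2]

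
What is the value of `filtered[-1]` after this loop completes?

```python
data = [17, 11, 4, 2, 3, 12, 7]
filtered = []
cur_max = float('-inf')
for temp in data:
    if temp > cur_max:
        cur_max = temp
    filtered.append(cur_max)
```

Running max ends at 17
`filtered` takes the values: [] → [17] → [17, 17] → [17, 17, 17] → [17, 17, 17, 17] → [17, 17, 17, 17, 17] → [17, 17, 17, 17, 17, 17] → [17, 17, 17, 17, 17, 17, 17]
So `filtered[-1]` = 17

Answer: 17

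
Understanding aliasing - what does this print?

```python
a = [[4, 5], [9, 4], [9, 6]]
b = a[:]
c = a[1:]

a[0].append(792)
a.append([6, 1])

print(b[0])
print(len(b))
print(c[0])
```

Key concept: slice with nested mutation.
Step by step:
`a = [[4, 5], [9, 4], [9, 6]]` → a = [[4, 5], [9, 4], [9, 6]]
`b = a[:]` → b = [[4, 5], [9, 4], [9, 6]]
`c = a[1:]` → c = [[9, 4], [9, 6]]
`a[0].append(792)` → a = [[4, 5, 792], [9, 4], [9, 6]]; b = [[4, 5, 792], [9, 4], [9, 6]]
`a.append([6, 1])` → a = [[4, 5, 792], [9, 4], [9, 6], [6, 1]]
`print(b[0])` → prints [4, 5, 792]
`print(len(b))` → prints 3
`print(c[0])` → prints [9, 4]

Answer:
[4, 5, 792]
3
[9, 4]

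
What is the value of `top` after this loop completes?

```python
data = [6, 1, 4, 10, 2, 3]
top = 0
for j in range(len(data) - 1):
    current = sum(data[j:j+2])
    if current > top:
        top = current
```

Max sum of 2-element window in [6, 1, 4, 10, 2, 3]
`top` takes the values: 0 → 7 → 14

Answer: 14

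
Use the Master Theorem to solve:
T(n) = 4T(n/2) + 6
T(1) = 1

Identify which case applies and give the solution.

a=4, b=2, f(n)=6. log_2(4) = 2. Since c=0 < 2, Case 1 applies: T(n) = Θ(n^log_b(a)) = O(n^2).

Answer: O(n^2) - Case 1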